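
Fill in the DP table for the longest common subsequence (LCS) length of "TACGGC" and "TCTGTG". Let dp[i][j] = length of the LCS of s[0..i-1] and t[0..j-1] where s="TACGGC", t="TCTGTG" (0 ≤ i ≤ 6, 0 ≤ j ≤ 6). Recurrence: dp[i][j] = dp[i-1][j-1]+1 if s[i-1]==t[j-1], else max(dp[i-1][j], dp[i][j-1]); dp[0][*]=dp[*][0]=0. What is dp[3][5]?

   ''  T  C  T  G  T  G
''  0  0  0  0  0  0  0
 T  0  1  1  1  1  1  1
 A  0  1  1  1  1  1  1
 C  0  1  2  2  2  2  2
 G  0  1  2  2  3  3  3
 G  0  1  2  2  3  3  4
 C  0  1  2  2  3  3  4

2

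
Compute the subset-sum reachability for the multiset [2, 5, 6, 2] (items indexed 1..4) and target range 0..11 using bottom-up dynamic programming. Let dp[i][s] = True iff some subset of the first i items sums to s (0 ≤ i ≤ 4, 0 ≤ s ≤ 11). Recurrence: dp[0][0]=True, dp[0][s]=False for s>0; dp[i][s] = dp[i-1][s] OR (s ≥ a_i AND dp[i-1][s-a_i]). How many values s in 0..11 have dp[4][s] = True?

i\s   0   1   2   3   4   5   6   7   8   9  10  11
  0   T   F   F   F   F   F   F   F   F   F   F   F
  1   T   F   T   F   F   F   F   F   F   F   F   F
  2   T   F   T   F   F   T   F   T   F   F   F   F
  3   T   F   T   F   F   T   T   T   T   F   F   T
  4   T   F   T   F   T   T   T   T   T   T   T   T

10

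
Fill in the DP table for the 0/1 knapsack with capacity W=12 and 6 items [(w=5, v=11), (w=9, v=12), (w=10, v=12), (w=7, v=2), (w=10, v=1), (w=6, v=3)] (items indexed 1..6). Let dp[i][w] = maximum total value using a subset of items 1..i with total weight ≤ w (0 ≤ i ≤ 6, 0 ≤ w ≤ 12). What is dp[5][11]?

i\w   0   1   2   3   4   5   6   7   8   9  10  11  12
  0   0   0   0   0   0   0   0   0   0   0   0   0   0
  1   0   0   0   0   0  11  11  11  11  11  11  11  11
  2   0   0   0   0   0  11  11  11  11  12  12  12  12
  3   0   0   0   0   0  11  11  11  11  12  12  12  12
  4   0   0   0   0   0  11  11  11  11  12  12  12  13
  5   0   0   0   0   0  11  11  11  11  12  12  12  13
  6   0   0   0   0   0  11  11  11  11  12  12  14  14

12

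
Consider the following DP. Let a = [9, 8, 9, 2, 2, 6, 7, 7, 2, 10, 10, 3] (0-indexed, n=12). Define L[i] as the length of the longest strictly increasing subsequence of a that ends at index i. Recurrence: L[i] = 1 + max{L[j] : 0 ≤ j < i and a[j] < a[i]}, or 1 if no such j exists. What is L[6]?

   i    0    1    2    3    4    5    6    7    8    9   10   11
a[i]    9    8    9    2    2    6    7    7    2   10   10    3
L[i]    1    1    2    1    1    2    3    3    1    4    4    2

3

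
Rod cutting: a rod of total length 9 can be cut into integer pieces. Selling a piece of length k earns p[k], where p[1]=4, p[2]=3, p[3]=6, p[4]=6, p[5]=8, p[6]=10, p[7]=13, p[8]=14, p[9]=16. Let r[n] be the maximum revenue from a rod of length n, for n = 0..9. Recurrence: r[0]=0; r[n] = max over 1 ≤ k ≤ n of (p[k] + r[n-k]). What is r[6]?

   n    0    1    2    3    4    5    6    7    8    9
r[n]    0    4    8   12   16   20   24   28   32   36

24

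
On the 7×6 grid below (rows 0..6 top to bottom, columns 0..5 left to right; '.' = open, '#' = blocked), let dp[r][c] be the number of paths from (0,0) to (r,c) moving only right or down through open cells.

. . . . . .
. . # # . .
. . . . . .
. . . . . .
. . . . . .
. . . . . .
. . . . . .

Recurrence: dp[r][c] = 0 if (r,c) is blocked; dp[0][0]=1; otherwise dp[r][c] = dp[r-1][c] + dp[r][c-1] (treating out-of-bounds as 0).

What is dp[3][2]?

r\c   0   1   2   3   4   5
  0   1   1   1   1   1   1
  1   1   2   0   0   1   2
  2   1   3   3   3   4   6
  3   1   4   7  10  14  20
  4   1   5  12  22  36  56
  5   1   6  18  40  76 132
  6   1   7  25  65 141 273

7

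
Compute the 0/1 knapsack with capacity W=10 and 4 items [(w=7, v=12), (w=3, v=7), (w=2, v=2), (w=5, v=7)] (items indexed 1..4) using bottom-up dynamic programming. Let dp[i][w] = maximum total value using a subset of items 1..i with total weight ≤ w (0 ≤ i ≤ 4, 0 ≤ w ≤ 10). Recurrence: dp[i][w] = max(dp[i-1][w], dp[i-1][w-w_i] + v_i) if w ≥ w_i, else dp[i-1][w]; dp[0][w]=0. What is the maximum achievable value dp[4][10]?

i\w   0   1   2   3   4   5   6   7   8   9  10
  0   0   0   0   0   0   0   0   0   0   0   0
  1   0   0   0   0   0   0   0  12  12  12  12
  2   0   0   0   7   7   7   7  12  12  12  19
  3   0   0   2   7   7   9   9  12  12  14  19
  4   0   0   2   7   7   9   9  12  14  14  19

19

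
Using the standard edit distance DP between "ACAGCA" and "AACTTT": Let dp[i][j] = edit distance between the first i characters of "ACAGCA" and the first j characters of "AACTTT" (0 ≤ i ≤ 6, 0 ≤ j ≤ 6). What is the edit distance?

   ''  A  A  C  T  T  T
''  0  1  2  3  4  5  6
 A  1  0  1  2  3  4  5
 C  2  1  1  1  2  3  4
 A  3  2  1  2  2  3  4
 G  4  3  2  2  3  3  4
 C  5  4  3  2  3  4  4
 A  6  5  4  3  3  4  5

5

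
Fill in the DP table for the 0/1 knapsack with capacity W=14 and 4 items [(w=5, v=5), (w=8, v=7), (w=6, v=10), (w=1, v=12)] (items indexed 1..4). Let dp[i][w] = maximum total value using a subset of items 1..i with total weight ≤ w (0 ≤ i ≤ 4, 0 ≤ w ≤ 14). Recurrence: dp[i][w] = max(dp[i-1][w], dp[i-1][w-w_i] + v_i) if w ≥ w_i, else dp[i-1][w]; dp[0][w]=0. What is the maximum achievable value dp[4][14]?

i\w   0   1   2   3   4   5   6   7   8   9  10  11  12  13  14
  0   0   0   0   0   0   0   0   0   0   0   0   0   0   0   0
  1   0   0   0   0   0   5   5   5   5   5   5   5   5   5   5
  2   0   0   0   0   0   5   5   5   7   7   7   7   7  12  12
  3   0   0   0   0   0   5  10  10  10  10  10  15  15  15  17
  4   0  12  12  12  12  12  17  22  22  22  22  22  27  27  27

27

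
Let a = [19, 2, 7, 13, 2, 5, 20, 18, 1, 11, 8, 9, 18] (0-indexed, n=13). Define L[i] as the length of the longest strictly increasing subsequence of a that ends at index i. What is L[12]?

5

   i    0    1    2    3    4    5    6    7    8    9   10   11   12
a[i]   19    2    7   13    2    5   20   18    1   11    8    9   18
L[i]    1    1    2    3    1    2    4    4    1    3    3    4    5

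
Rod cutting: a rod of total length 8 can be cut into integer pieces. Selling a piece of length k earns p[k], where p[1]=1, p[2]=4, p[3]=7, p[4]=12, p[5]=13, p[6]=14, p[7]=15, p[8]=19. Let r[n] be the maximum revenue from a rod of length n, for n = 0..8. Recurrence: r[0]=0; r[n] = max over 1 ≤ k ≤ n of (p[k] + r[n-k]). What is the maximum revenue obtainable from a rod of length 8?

   n    0    1    2    3    4    5    6    7    8
r[n]    0    1    4    7   12   13   16   19   24

24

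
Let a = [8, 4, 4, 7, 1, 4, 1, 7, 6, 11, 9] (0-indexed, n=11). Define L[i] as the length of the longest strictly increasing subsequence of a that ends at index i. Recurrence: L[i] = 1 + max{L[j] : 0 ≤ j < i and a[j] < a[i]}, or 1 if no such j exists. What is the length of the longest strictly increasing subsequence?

4

   i    0    1    2    3    4    5    6    7    8    9   10
a[i]    8    4    4    7    1    4    1    7    6   11    9
L[i]    1    1    1    2    1    2    1    3    3    4    4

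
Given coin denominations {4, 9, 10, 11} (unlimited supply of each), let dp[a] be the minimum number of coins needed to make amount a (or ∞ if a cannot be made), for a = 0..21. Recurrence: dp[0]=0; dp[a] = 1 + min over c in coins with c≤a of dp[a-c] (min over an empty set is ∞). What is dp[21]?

2

 a  0  1  2  3  4  5  6  7  8  9 10 11 12 13 14 15 16 17 18 19 20 21
dp  0  -  -  -  1  -  -  -  2  1  1  1  3  2  2  2  4  3  2  2  2  2
(- denotes ∞ / unreachable)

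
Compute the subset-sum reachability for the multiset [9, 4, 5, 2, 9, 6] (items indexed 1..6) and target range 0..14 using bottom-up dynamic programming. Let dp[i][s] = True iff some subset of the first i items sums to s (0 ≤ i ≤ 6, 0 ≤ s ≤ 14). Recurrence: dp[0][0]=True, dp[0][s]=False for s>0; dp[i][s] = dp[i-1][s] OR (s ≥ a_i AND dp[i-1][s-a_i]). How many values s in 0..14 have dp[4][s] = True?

10

i\s   0   1   2   3   4   5   6   7   8   9  10  11  12  13  14
  0   T   F   F   F   F   F   F   F   F   F   F   F   F   F   F
  1   T   F   F   F   F   F   F   F   F   T   F   F   F   F   F
  2   T   F   F   F   T   F   F   F   F   T   F   F   F   T   F
  3   T   F   F   F   T   T   F   F   F   T   F   F   F   T   T
  4   T   F   T   F   T   T   T   T   F   T   F   T   F   T   T
  5   T   F   T   F   T   T   T   T   F   T   F   T   F   T   T
  6   T   F   T   F   T   T   T   T   T   T   T   T   T   T   T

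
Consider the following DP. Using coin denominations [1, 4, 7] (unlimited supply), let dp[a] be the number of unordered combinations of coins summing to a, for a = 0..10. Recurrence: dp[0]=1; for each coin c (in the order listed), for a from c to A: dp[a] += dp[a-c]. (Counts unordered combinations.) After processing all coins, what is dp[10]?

after  coin     0     1     2     3     4     5     6     7     8     9    10
          1     1     1     1     1     1     1     1     1     1     1     1
          4     1     1     1     1     2     2     2     2     3     3     3
          7     1     1     1     1     2     2     2     3     4     4     4

4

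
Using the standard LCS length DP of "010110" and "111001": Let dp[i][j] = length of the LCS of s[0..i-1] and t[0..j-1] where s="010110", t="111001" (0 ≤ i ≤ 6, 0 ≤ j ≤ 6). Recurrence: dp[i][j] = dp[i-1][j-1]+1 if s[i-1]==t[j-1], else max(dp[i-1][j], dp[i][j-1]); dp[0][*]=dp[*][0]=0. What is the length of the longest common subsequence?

   ''  1  1  1  0  0  1
''  0  0  0  0  0  0  0
 0  0  0  0  0  1  1  1
 1  0  1  1  1  1  1  2
 0  0  1  1  1  2  2  2
 1  0  1  2  2  2  2  3
 1  0  1  2  3  3  3  3
 0  0  1  2  3  4  4  4

4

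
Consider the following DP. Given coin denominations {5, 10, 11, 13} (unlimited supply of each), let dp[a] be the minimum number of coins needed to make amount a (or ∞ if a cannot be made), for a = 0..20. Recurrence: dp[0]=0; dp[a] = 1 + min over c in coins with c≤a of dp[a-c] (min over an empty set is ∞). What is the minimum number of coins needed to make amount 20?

 a  0  1  2  3  4  5  6  7  8  9 10 11 12 13 14 15 16 17 18 19 20
dp  0  -  -  -  -  1  -  -  -  -  1  1  -  1  -  2  2  -  2  -  2
(- denotes ∞ / unreachable)

2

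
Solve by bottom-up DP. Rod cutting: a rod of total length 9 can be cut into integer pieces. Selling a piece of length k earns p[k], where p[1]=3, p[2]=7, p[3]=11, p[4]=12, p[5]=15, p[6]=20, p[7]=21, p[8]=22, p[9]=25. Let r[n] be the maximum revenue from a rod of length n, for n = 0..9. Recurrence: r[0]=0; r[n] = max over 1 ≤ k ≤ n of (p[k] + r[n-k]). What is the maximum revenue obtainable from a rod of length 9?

   n    0    1    2    3    4    5    6    7    8    9
r[n]    0    3    7   11   14   18   22   25   29   33

33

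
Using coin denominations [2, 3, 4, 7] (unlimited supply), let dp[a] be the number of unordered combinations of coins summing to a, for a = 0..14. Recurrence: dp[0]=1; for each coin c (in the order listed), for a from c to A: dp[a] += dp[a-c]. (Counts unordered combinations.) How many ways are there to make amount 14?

after  coin     0     1     2     3     4     5     6     7     8     9    10    11    12    13    14
          2     1     0     1     0     1     0     1     0     1     0     1     0     1     0     1
          3     1     0     1     1     1     1     2     1     2     2     2     2     3     2     3
          4     1     0     1     1     2     1     3     2     4     3     5     4     7     5     8
          7     1     0     1     1     2     1     3     3     4     4     6     6     8     8    11

11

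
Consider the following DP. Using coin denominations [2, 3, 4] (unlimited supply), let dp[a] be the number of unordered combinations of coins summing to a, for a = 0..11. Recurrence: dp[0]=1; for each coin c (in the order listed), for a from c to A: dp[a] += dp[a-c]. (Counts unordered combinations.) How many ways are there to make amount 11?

after  coin     0     1     2     3     4     5     6     7     8     9    10    11
          2     1     0     1     0     1     0     1     0     1     0     1     0
          3     1     0     1     1     1     1     2     1     2     2     2     2
          4     1     0     1     1     2     1     3     2     4     3     5     4

4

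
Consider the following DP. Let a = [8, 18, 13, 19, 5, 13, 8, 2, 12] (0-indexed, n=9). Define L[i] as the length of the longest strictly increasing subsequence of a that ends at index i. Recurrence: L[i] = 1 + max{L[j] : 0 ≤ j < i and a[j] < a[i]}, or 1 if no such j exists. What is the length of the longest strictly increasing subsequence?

   i    0    1    2    3    4    5    6    7    8
a[i]    8   18   13   19    5   13    8    2   12
L[i]    1    2    2    3    1    2    2    1    3

3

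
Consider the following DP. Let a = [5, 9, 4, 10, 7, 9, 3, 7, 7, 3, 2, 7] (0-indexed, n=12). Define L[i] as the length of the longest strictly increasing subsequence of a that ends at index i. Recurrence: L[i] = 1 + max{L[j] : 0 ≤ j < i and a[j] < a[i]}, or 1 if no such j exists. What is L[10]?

1

   i    0    1    2    3    4    5    6    7    8    9   10   11
a[i]    5    9    4   10    7    9    3    7    7    3    2    7
L[i]    1    2    1    3    2    3    1    2    2    1    1    2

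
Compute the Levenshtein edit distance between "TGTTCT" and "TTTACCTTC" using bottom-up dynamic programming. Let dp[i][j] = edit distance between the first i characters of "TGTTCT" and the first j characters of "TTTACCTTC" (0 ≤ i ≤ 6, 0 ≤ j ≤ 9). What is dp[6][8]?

   ''  T  T  T  A  C  C  T  T  C
''  0  1  2  3  4  5  6  7  8  9
 T  1  0  1  2  3  4  5  6  7  8
 G  2  1  1  2  3  4  5  6  7  8
 T  3  2  1  1  2  3  4  5  6  7
 T  4  3  2  1  2  3  4  4  5  6
 C  5  4  3  2  2  2  3  4  5  5
 T  6  5  4  3  3  3  3  3  4  5

4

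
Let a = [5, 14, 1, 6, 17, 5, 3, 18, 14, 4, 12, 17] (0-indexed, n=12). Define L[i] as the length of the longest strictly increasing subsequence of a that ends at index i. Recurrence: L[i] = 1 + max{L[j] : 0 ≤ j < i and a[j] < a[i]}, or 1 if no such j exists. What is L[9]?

   i    0    1    2    3    4    5    6    7    8    9   10   11
a[i]    5   14    1    6   17    5    3   18   14    4   12   17
L[i]    1    2    1    2    3    2    2    4    3    3    4    5

3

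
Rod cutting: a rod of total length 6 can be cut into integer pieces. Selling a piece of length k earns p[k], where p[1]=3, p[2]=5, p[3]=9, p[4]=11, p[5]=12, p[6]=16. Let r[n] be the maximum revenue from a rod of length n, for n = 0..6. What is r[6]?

   n    0    1    2    3    4    5    6
r[n]    0    3    6    9   12   15   18

18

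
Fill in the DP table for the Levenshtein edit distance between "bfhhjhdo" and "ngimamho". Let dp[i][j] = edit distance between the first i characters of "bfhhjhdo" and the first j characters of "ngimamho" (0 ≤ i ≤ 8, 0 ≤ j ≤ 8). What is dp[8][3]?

   ''  n  g  i  m  a  m  h  o
''  0  1  2  3  4  5  6  7  8
 b  1  1  2  3  4  5  6  7  8
 f  2  2  2  3  4  5  6  7  8
 h  3  3  3  3  4  5  6  6  7
 h  4  4  4  4  4  5  6  6  7
 j  5  5  5  5  5  5  6  7  7
 h  6  6  6  6  6  6  6  6  7
 d  7  7  7  7  7  7  7  7  7
 o  8  8  8  8  8  8  8  8  7

8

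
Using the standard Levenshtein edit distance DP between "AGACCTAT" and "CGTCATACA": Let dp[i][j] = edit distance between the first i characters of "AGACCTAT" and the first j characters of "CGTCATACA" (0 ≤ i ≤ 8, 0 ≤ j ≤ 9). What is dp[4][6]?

   ''  C  G  T  C  A  T  A  C  A
''  0  1  2  3  4  5  6  7  8  9
 A  1  1  2  3  4  4  5  6  7  8
 G  2  2  1  2  3  4  5  6  7  8
 A  3  3  2  2  3  3  4  5  6  7
 C  4  3  3  3  2  3  4  5  5  6
 C  5  4  4  4  3  3  4  5  5  6
 T  6  5  5  4  4  4  3  4  5  6
 A  7  6  6  5  5  4  4  3  4  5
 T  8  7  7  6  6  5  4  4  4  5

4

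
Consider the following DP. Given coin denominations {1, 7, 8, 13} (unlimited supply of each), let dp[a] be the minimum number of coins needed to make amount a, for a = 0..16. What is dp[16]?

 a  0  1  2  3  4  5  6  7  8  9 10 11 12 13 14 15 16
dp  0  1  2  3  4  5  6  1  1  2  3  4  5  1  2  2  2

2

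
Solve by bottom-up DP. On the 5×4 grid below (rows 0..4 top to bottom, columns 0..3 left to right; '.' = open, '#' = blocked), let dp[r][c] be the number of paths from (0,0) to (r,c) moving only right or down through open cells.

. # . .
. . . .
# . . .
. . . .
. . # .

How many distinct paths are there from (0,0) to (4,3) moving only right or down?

6

r\c   0   1   2   3
  0   1   0   0   0
  1   1   1   1   1
  2   0   1   2   3
  3   0   1   3   6
  4   0   1   0   6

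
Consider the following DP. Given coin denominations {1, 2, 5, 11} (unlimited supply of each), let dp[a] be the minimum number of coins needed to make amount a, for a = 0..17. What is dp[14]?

 a  0  1  2  3  4  5  6  7  8  9 10 11 12 13 14 15 16 17
dp  0  1  1  2  2  1  2  2  3  3  2  1  2  2  3  3  2  3

3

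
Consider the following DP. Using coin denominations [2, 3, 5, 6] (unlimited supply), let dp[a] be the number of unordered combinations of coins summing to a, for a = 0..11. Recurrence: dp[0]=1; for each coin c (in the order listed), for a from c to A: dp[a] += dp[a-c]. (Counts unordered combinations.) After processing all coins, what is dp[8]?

after  coin     0     1     2     3     4     5     6     7     8     9    10    11
          2     1     0     1     0     1     0     1     0     1     0     1     0
          3     1     0     1     1     1     1     2     1     2     2     2     2
          5     1     0     1     1     1     2     2     2     3     3     4     4
          6     1     0     1     1     1     2     3     2     4     4     5     6

4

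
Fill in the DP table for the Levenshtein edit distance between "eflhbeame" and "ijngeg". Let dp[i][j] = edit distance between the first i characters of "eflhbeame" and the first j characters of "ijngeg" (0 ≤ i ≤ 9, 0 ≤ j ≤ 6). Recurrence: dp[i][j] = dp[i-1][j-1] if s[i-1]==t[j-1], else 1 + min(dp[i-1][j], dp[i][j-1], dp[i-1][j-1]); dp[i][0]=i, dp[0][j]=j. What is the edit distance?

   ''  i  j  n  g  e  g
''  0  1  2  3  4  5  6
 e  1  1  2  3  4  4  5
 f  2  2  2  3  4  5  5
 l  3  3  3  3  4  5  6
 h  4  4  4  4  4  5  6
 b  5  5  5  5  5  5  6
 e  6  6  6  6  6  5  6
 a  7  7  7  7  7  6  6
 m  8  8  8  8  8  7  7
 e  9  9  9  9  9  8  8

8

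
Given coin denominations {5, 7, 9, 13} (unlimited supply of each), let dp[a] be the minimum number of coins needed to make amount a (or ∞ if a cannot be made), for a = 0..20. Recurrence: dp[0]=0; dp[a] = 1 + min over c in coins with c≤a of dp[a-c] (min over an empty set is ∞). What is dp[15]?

 a  0  1  2  3  4  5  6  7  8  9 10 11 12 13 14 15 16 17 18 19 20
dp  0  -  -  -  -  1  -  1  -  1  2  -  2  1  2  3  2  3  2  3  2
(- denotes ∞ / unreachable)

3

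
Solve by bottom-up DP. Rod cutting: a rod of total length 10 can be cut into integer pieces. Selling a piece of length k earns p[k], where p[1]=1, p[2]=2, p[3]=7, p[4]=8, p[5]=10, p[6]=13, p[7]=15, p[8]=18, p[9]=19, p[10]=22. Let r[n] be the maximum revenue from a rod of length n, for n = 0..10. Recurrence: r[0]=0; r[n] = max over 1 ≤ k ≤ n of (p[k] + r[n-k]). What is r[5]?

10

   n    0    1    2    3    4    5    6    7    8    9   10
r[n]    0    1    2    7    8   10   14   15   18   21   22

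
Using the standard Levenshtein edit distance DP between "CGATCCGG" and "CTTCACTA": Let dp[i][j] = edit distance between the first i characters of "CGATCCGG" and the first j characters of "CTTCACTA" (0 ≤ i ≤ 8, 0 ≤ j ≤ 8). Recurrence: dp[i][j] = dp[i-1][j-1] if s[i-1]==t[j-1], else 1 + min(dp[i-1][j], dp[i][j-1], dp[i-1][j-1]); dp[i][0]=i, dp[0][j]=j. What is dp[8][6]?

   ''  C  T  T  C  A  C  T  A
''  0  1  2  3  4  5  6  7  8
 C  1  0  1  2  3  4  5  6  7
 G  2  1  1  2  3  4  5  6  7
 A  3  2  2  2  3  3  4  5  6
 T  4  3  2  2  3  4  4  4  5
 C  5  4  3  3  2  3  4  5  5
 C  6  5  4  4  3  3  3  4  5
 G  7  6  5  5  4  4  4  4  5
 G  8  7  6  6  5  5  5  5  5

5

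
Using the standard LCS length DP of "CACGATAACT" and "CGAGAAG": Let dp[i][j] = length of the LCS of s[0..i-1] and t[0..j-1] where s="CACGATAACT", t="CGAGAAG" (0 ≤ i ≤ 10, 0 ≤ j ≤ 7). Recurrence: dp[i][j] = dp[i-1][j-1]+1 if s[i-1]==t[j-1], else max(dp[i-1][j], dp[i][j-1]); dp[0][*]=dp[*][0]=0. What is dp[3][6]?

   ''  C  G  A  G  A  A  G
''  0  0  0  0  0  0  0  0
 C  0  1  1  1  1  1  1  1
 A  0  1  1  2  2  2  2  2
 C  0  1  1  2  2  2  2  2
 G  0  1  2  2  3  3  3  3
 A  0  1  2  3  3  4  4  4
 T  0  1  2  3  3  4  4  4
 A  0  1  2  3  3  4  5  5
 A  0  1  2  3  3  4  5  5
 C  0  1  2  3  3  4  5  5
 T  0  1  2  3  3  4  5  5

2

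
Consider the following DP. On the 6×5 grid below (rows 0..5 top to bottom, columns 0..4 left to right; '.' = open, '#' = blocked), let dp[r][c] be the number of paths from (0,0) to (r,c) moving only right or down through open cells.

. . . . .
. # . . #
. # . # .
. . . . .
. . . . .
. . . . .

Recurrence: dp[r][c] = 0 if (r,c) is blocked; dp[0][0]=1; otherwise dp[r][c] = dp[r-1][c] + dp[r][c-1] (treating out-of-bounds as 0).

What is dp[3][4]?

2

r\c   0   1   2   3   4
  0   1   1   1   1   1
  1   1   0   1   2   0
  2   1   0   1   0   0
  3   1   1   2   2   2
  4   1   2   4   6   8
  5   1   3   7  13  21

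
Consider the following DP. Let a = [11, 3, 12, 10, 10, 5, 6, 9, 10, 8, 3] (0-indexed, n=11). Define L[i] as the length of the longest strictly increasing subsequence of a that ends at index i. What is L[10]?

   i    0    1    2    3    4    5    6    7    8    9   10
a[i]   11    3   12   10   10    5    6    9   10    8    3
L[i]    1    1    2    2    2    2    3    4    5    4    1

1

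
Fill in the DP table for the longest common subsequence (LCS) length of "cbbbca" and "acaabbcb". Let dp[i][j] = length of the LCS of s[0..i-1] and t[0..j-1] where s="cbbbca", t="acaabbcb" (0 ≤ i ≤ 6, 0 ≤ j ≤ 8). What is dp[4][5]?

   ''  a  c  a  a  b  b  c  b
''  0  0  0  0  0  0  0  0  0
 c  0  0  1  1  1  1  1  1  1
 b  0  0  1  1  1  2  2  2  2
 b  0  0  1  1  1  2  3  3  3
 b  0  0  1  1  1  2  3  3  4
 c  0  0  1  1  1  2  3  4  4
 a  0  1  1  2  2  2  3  4  4

2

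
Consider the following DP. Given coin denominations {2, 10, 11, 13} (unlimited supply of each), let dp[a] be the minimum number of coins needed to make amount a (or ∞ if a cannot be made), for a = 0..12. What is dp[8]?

4

 a  0  1  2  3  4  5  6  7  8  9 10 11 12
dp  0  -  1  -  2  -  3  -  4  -  1  1  2
(- denotes ∞ / unreachable)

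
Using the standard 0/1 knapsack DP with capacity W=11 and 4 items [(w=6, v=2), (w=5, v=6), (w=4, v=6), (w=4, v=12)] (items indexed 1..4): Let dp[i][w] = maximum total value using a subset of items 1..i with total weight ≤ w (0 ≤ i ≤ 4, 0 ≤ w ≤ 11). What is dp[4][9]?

18

i\w   0   1   2   3   4   5   6   7   8   9  10  11
  0   0   0   0   0   0   0   0   0   0   0   0   0
  1   0   0   0   0   0   0   2   2   2   2   2   2
  2   0   0   0   0   0   6   6   6   6   6   6   8
  3   0   0   0   0   6   6   6   6   6  12  12  12
  4   0   0   0   0  12  12  12  12  18  18  18  18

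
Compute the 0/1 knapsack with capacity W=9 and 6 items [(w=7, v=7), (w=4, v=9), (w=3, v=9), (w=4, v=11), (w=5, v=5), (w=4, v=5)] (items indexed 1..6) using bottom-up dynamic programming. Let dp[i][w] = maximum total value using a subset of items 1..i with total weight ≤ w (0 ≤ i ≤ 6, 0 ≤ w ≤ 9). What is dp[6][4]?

i\w   0   1   2   3   4   5   6   7   8   9
  0   0   0   0   0   0   0   0   0   0   0
  1   0   0   0   0   0   0   0   7   7   7
  2   0   0   0   0   9   9   9   9   9   9
  3   0   0   0   9   9   9   9  18  18  18
  4   0   0   0   9  11  11  11  20  20  20
  5   0   0   0   9  11  11  11  20  20  20
  6   0   0   0   9  11  11  11  20  20  20

11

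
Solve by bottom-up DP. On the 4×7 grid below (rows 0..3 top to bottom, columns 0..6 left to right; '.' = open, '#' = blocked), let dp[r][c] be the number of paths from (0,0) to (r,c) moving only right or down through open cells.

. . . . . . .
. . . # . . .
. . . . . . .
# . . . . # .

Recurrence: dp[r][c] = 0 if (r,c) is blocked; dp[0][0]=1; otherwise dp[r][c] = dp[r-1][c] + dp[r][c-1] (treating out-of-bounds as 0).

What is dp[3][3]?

r\c   0   1   2   3   4   5   6
  0   1   1   1   1   1   1   1
  1   1   2   3   0   1   2   3
  2   1   3   6   6   7   9  12
  3   0   3   9  15  22   0  12

15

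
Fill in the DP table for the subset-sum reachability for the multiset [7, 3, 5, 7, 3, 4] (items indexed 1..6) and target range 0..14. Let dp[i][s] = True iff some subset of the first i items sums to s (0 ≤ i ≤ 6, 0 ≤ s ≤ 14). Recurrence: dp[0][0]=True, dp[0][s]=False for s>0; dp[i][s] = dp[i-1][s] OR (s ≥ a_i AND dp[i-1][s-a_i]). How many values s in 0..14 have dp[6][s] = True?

13

i\s   0   1   2   3   4   5   6   7   8   9  10  11  12  13  14
  0   T   F   F   F   F   F   F   F   F   F   F   F   F   F   F
  1   T   F   F   F   F   F   F   T   F   F   F   F   F   F   F
  2   T   F   F   T   F   F   F   T   F   F   T   F   F   F   F
  3   T   F   F   T   F   T   F   T   T   F   T   F   T   F   F
  4   T   F   F   T   F   T   F   T   T   F   T   F   T   F   T
  5   T   F   F   T   F   T   T   T   T   F   T   T   T   T   T
  6   T   F   F   T   T   T   T   T   T   T   T   T   T   T   T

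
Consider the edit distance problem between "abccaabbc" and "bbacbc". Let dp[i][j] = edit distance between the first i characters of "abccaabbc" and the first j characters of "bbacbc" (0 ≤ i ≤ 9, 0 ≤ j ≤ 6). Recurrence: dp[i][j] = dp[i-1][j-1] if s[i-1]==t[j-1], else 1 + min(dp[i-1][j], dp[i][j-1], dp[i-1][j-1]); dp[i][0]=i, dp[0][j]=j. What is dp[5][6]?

4

   ''  b  b  a  c  b  c
''  0  1  2  3  4  5  6
 a  1  1  2  2  3  4  5
 b  2  1  1  2  3  3  4
 c  3  2  2  2  2  3  3
 c  4  3  3  3  2  3  3
 a  5  4  4  3  3  3  4
 a  6  5  5  4  4  4  4
 b  7  6  5  5  5  4  5
 b  8  7  6  6  6  5  5
 c  9  8  7  7  6  6  5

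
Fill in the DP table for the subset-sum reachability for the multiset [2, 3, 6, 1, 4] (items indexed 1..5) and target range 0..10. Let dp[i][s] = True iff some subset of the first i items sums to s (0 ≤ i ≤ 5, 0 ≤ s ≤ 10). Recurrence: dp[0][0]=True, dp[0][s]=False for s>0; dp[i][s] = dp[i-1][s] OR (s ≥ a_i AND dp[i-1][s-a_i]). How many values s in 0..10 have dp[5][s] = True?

11

i\s   0   1   2   3   4   5   6   7   8   9  10
  0   T   F   F   F   F   F   F   F   F   F   F
  1   T   F   T   F   F   F   F   F   F   F   F
  2   T   F   T   T   F   T   F   F   F   F   F
  3   T   F   T   T   F   T   T   F   T   T   F
  4   T   T   T   T   T   T   T   T   T   T   T
  5   T   T   T   T   T   T   T   T   T   T   T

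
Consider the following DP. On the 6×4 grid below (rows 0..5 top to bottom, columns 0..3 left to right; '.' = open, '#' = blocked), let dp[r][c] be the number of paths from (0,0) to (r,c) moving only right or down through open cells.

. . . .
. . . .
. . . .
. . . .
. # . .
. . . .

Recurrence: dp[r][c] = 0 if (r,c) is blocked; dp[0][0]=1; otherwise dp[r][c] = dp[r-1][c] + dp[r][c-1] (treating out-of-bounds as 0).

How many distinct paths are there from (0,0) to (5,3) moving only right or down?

r\c   0   1   2   3
  0   1   1   1   1
  1   1   2   3   4
  2   1   3   6  10
  3   1   4  10  20
  4   1   0  10  30
  5   1   1  11  41

41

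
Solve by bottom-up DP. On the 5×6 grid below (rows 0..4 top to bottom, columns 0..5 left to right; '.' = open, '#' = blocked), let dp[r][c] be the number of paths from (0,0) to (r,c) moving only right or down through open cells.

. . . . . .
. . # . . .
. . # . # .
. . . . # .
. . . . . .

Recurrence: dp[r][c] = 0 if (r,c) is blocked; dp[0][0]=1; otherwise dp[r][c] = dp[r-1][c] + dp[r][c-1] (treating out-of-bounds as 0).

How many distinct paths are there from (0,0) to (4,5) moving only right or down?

17

r\c   0   1   2   3   4   5
  0   1   1   1   1   1   1
  1   1   2   0   1   2   3
  2   1   3   0   1   0   3
  3   1   4   4   5   0   3
  4   1   5   9  14  14  17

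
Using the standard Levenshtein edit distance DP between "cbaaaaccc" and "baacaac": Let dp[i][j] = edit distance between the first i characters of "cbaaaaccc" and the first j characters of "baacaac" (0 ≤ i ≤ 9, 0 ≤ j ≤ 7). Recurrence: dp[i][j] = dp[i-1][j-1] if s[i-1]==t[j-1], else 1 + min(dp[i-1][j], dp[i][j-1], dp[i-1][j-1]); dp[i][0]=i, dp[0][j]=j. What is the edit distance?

4

   ''  b  a  a  c  a  a  c
''  0  1  2  3  4  5  6  7
 c  1  1  2  3  3  4  5  6
 b  2  1  2  3  4  4  5  6
 a  3  2  1  2  3  4  4  5
 a  4  3  2  1  2  3  4  5
 a  5  4  3  2  2  2  3  4
 a  6  5  4  3  3  2  2  3
 c  7  6  5  4  3  3  3  2
 c  8  7  6  5  4  4  4  3
 c  9  8  7  6  5  5  5  4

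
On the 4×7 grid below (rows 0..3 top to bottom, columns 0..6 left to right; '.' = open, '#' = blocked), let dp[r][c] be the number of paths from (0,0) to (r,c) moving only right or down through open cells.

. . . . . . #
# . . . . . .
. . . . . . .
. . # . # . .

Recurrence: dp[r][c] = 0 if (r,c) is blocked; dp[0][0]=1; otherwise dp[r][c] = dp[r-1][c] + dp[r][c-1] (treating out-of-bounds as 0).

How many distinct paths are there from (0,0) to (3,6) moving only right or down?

35

r\c   0   1   2   3   4   5   6
  0   1   1   1   1   1   1   0
  1   0   1   2   3   4   5   5
  2   0   1   3   6  10  15  20
  3   0   1   0   6   0  15  35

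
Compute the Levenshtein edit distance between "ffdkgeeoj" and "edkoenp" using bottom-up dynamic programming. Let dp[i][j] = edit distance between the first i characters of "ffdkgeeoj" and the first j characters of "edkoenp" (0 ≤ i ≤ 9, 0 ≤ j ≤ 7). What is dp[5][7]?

6

   ''  e  d  k  o  e  n  p
''  0  1  2  3  4  5  6  7
 f  1  1  2  3  4  5  6  7
 f  2  2  2  3  4  5  6  7
 d  3  3  2  3  4  5  6  7
 k  4  4  3  2  3  4  5  6
 g  5  5  4  3  3  4  5  6
 e  6  5  5  4  4  3  4  5
 e  7  6  6  5  5  4  4  5
 o  8  7  7  6  5  5  5  5
 j  9  8  8  7  6  6  6  6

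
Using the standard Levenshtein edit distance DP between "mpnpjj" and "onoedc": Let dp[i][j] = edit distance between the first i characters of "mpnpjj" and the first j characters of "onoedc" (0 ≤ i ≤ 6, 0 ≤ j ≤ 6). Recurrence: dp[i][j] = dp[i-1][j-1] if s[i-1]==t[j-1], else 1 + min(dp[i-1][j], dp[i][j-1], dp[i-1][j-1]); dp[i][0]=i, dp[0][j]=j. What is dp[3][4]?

   ''  o  n  o  e  d  c
''  0  1  2  3  4  5  6
 m  1  1  2  3  4  5  6
 p  2  2  2  3  4  5  6
 n  3  3  2  3  4  5  6
 p  4  4  3  3  4  5  6
 j  5  5  4  4  4  5  6
 j  6  6  5  5  5  5  6

4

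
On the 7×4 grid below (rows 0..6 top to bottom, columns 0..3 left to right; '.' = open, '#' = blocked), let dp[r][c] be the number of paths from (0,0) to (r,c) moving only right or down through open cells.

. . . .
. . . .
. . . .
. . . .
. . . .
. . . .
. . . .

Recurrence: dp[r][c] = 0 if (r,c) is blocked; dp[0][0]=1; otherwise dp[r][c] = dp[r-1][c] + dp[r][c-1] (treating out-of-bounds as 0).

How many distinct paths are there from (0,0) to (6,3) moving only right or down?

84

r\c   0   1   2   3
  0   1   1   1   1
  1   1   2   3   4
  2   1   3   6  10
  3   1   4  10  20
  4   1   5  15  35
  5   1   6  21  56
  6   1   7  28  84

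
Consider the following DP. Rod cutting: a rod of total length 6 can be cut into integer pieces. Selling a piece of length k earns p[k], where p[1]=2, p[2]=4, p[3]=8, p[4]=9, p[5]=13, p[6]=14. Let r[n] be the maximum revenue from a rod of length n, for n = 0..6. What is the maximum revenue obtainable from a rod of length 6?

16

   n    0    1    2    3    4    5    6
r[n]    0    2    4    8   10   13   16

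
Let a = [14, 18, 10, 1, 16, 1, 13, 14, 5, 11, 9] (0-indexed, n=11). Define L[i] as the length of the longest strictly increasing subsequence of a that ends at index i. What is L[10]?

   i    0    1    2    3    4    5    6    7    8    9   10
a[i]   14   18   10    1   16    1   13   14    5   11    9
L[i]    1    2    1    1    2    1    2    3    2    3    3

3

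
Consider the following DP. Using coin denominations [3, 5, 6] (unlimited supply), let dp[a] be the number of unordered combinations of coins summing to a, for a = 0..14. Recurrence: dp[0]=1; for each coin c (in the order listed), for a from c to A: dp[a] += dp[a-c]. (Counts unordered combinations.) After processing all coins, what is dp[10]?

after  coin     0     1     2     3     4     5     6     7     8     9    10    11    12    13    14
          3     1     0     0     1     0     0     1     0     0     1     0     0     1     0     0
          5     1     0     0     1     0     1     1     0     1     1     1     1     1     1     1
          6     1     0     0     1     0     1     2     0     1     2     1     2     3     1     2

1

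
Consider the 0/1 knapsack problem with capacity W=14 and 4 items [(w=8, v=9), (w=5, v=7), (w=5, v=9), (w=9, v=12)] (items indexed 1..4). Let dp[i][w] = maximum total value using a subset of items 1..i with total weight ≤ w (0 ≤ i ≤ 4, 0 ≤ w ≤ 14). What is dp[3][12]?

16

i\w   0   1   2   3   4   5   6   7   8   9  10  11  12  13  14
  0   0   0   0   0   0   0   0   0   0   0   0   0   0   0   0
  1   0   0   0   0   0   0   0   0   9   9   9   9   9   9   9
  2   0   0   0   0   0   7   7   7   9   9   9   9   9  16  16
  3   0   0   0   0   0   9   9   9   9   9  16  16  16  18  18
  4   0   0   0   0   0   9   9   9   9  12  16  16  16  18  21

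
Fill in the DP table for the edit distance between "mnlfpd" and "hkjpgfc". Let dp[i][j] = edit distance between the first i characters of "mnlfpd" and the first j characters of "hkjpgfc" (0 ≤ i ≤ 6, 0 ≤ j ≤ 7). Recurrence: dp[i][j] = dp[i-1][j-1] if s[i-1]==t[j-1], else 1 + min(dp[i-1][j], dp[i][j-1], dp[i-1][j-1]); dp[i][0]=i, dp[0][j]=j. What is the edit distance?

7

   ''  h  k  j  p  g  f  c
''  0  1  2  3  4  5  6  7
 m  1  1  2  3  4  5  6  7
 n  2  2  2  3  4  5  6  7
 l  3  3  3  3  4  5  6  7
 f  4  4  4  4  4  5  5  6
 p  5  5  5  5  4  5  6  6
 d  6  6  6  6  5  5  6  7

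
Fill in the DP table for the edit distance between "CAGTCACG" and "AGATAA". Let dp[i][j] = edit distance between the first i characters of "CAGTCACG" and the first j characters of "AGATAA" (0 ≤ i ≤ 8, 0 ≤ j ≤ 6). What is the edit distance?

   ''  A  G  A  T  A  A
''  0  1  2  3  4  5  6
 C  1  1  2  3  4  5  6
 A  2  1  2  2  3  4  5
 G  3  2  1  2  3  4  5
 T  4  3  2  2  2  3  4
 C  5  4  3  3  3  3  4
 A  6  5  4  3  4  3  3
 C  7  6  5  4  4  4  4
 G  8  7  6  5  5  5  5

5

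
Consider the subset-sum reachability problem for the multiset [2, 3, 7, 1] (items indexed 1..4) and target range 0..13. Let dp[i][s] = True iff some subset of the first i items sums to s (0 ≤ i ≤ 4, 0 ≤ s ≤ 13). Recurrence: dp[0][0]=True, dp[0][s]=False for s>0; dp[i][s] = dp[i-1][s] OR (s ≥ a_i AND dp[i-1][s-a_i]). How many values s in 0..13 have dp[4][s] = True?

14

i\s   0   1   2   3   4   5   6   7   8   9  10  11  12  13
  0   T   F   F   F   F   F   F   F   F   F   F   F   F   F
  1   T   F   T   F   F   F   F   F   F   F   F   F   F   F
  2   T   F   T   T   F   T   F   F   F   F   F   F   F   F
  3   T   F   T   T   F   T   F   T   F   T   T   F   T   F
  4   T   T   T   T   T   T   T   T   T   T   T   T   T   T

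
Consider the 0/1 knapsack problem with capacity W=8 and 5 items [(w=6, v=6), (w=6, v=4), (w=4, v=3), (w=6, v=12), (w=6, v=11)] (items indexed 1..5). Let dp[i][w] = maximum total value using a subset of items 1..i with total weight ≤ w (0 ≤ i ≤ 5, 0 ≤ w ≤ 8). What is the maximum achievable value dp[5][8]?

12

i\w   0   1   2   3   4   5   6   7   8
  0   0   0   0   0   0   0   0   0   0
  1   0   0   0   0   0   0   6   6   6
  2   0   0   0   0   0   0   6   6   6
  3   0   0   0   0   3   3   6   6   6
  4   0   0   0   0   3   3  12  12  12
  5   0   0   0   0   3   3  12  12  12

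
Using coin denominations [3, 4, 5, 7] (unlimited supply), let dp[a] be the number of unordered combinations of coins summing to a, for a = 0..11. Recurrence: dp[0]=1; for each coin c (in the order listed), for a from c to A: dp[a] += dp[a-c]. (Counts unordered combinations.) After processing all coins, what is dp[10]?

after  coin     0     1     2     3     4     5     6     7     8     9    10    11
          3     1     0     0     1     0     0     1     0     0     1     0     0
          4     1     0     0     1     1     0     1     1     1     1     1     1
          5     1     0     0     1     1     1     1     1     2     2     2     2
          7     1     0     0     1     1     1     1     2     2     2     3     3

3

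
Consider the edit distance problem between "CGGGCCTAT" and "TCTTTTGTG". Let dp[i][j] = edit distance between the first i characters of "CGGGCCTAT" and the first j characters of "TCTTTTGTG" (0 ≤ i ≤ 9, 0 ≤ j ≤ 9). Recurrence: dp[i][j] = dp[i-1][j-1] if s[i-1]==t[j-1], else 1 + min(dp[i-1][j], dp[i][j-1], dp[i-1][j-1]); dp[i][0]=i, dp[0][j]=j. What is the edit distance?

   ''  T  C  T  T  T  T  G  T  G
''  0  1  2  3  4  5  6  7  8  9
 C  1  1  1  2  3  4  5  6  7  8
 G  2  2  2  2  3  4  5  5  6  7
 G  3  3  3  3  3  4  5  5  6  6
 G  4  4  4  4  4  4  5  5  6  6
 C  5  5  4  5  5  5  5  6  6  7
 C  6  6  5  5  6  6  6  6  7  7
 T  7  6  6  5  5  6  6  7  6  7
 A  8  7  7  6  6  6  7  7  7  7
 T  9  8  8  7  6  6  6  7  7  8

8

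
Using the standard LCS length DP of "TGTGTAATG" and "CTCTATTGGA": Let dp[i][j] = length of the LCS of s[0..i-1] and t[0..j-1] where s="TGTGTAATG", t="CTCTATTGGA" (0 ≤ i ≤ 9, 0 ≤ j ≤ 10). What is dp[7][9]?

   ''  C  T  C  T  A  T  T  G  G  A
''  0  0  0  0  0  0  0  0  0  0  0
 T  0  0  1  1  1  1  1  1  1  1  1
 G  0  0  1  1  1  1  1  1  2  2  2
 T  0  0  1  1  2  2  2  2  2  2  2
 G  0  0  1  1  2  2  2  2  3  3  3
 T  0  0  1  1  2  2  3  3  3  3  3
 A  0  0  1  1  2  3  3  3  3  3  4
 A  0  0  1  1  2  3  3  3  3  3  4
 T  0  0  1  1  2  3  4  4  4  4  4
 G  0  0  1  1  2  3  4  4  5  5  5

3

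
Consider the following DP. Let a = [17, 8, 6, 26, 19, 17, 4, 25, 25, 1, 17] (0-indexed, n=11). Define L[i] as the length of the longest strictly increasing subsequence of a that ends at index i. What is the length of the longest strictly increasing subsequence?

   i    0    1    2    3    4    5    6    7    8    9   10
a[i]   17    8    6   26   19   17    4   25   25    1   17
L[i]    1    1    1    2    2    2    1    3    3    1    2

3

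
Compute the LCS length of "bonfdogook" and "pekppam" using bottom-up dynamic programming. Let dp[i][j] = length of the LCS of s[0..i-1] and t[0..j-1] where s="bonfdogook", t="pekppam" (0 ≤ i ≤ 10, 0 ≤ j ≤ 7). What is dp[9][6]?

   ''  p  e  k  p  p  a  m
''  0  0  0  0  0  0  0  0
 b  0  0  0  0  0  0  0  0
 o  0  0  0  0  0  0  0  0
 n  0  0  0  0  0  0  0  0
 f  0  0  0  0  0  0  0  0
 d  0  0  0  0  0  0  0  0
 o  0  0  0  0  0  0  0  0
 g  0  0  0  0  0  0  0  0
 o  0  0  0  0  0  0  0  0
 o  0  0  0  0  0  0  0  0
 k  0  0  0  1  1  1  1  1

0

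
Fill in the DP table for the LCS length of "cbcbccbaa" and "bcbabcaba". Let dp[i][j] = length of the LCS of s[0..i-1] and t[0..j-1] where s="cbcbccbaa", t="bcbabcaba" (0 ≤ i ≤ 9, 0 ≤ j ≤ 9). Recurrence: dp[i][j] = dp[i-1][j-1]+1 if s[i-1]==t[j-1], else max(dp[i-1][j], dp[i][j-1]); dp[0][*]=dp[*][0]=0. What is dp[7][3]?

3

   ''  b  c  b  a  b  c  a  b  a
''  0  0  0  0  0  0  0  0  0  0
 c  0  0  1  1  1  1  1  1  1  1
 b  0  1  1  2  2  2  2  2  2  2
 c  0  1  2  2  2  2  3  3  3  3
 b  0  1  2  3  3  3  3  3  4  4
 c  0  1  2  3  3  3  4  4  4  4
 c  0  1  2  3  3  3  4  4  4  4
 b  0  1  2  3  3  4  4  4  5  5
 a  0  1  2  3  4  4  4  5  5  6
 a  0  1  2  3  4  4  4  5  5  6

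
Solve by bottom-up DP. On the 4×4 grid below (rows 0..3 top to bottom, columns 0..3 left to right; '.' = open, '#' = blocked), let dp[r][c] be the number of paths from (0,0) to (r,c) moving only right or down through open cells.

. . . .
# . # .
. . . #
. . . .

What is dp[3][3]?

2

r\c   0   1   2   3
  0   1   1   1   1
  1   0   1   0   1
  2   0   1   1   0
  3   0   1   2   2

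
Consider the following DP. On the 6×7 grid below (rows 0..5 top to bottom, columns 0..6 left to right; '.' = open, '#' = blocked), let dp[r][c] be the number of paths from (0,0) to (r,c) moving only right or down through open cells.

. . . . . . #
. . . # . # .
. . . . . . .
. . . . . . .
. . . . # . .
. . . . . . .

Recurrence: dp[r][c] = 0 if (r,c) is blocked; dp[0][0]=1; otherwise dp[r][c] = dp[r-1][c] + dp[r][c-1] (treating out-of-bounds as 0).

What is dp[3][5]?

r\c   0   1   2   3   4   5   6
  0   1   1   1   1   1   1   0
  1   1   2   3   0   1   0   0
  2   1   3   6   6   7   7   7
  3   1   4  10  16  23  30  37
  4   1   5  15  31   0  30  67
  5   1   6  21  52  52  82 149

30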